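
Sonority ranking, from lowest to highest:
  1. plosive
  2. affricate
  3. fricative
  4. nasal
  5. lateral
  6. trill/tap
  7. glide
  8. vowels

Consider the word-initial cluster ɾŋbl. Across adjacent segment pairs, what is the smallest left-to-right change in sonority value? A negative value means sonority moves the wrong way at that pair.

-3

/ɾ/ — trill/tap, sonority 6.
/ŋ/ — nasal, sonority 4.
/b/ — plosive, sonority 1.
/l/ — lateral, sonority 5.
/ɾ/→/ŋ/: change -2.
/ŋ/→/b/: change -3.
/b/→/l/: change +4.
Minimum = -3.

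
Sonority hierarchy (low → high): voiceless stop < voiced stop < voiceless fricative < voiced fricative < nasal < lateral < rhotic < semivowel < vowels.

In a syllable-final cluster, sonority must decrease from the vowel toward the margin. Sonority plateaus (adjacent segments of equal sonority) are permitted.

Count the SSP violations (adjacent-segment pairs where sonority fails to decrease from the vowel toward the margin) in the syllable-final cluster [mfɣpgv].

/m/ — nasal, sonority 5.
/f/ — voiceless fricative, sonority 3.
/ɣ/ — voiced fricative, sonority 4.
/p/ — voiceless stop, sonority 1.
/g/ — voiced stop, sonority 2.
/v/ — voiced fricative, sonority 4.
/m/→/f/: 5→3 (falls) — ok.
/f/→/ɣ/: 3→4 (does not fall) — violation.
/ɣ/→/p/: 4→1 (falls) — ok.
/p/→/g/: 1→2 (does not fall) — violation.
/g/→/v/: 2→4 (does not fall) — violation.

3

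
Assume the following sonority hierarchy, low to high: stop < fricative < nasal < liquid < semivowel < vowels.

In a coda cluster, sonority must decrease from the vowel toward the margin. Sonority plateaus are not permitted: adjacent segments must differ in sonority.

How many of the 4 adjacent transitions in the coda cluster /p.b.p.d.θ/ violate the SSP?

/p/ is a stop (sonority 1).
/b/ is a stop (sonority 1).
/p/ is a stop (sonority 1).
/d/ is a stop (sonority 1).
/θ/ is a fricative (sonority 2).
/p/→/b/: 1→1 (plateau) — violation.
/b/→/p/: 1→1 (plateau) — violation.
/p/→/d/: 1→1 (plateau) — violation.
/d/→/θ/: 1→2 (does not fall) — violation.

4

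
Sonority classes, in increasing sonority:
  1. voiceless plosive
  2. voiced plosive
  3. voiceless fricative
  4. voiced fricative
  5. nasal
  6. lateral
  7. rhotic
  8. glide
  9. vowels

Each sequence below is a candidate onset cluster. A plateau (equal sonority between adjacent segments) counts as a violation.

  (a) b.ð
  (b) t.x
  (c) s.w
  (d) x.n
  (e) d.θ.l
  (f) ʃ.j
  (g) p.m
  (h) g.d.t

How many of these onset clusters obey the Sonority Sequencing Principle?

(a) 2-4 → obeys
(b) 1-3 → obeys
(c) 3-8 → obeys
(d) 3-5 → obeys
(e) 2-3-6 → obeys
(f) 3-8 → obeys
(g) 1-5 → obeys
(h) 2-2-1 → violates

7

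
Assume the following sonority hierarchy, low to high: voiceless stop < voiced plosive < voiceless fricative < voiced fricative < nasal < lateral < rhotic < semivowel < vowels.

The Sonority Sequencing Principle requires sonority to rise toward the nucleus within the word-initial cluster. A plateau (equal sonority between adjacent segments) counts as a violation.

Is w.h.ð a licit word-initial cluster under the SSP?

no

/w/ — semivowel, sonority 8.
/h/ — voiceless fricative, sonority 3.
/ð/ — voiced fricative, sonority 4.
The profile is 8-3-4. Between /w/ (8) and /h/ (3) sonority does not rise, so the cluster violates the SSP.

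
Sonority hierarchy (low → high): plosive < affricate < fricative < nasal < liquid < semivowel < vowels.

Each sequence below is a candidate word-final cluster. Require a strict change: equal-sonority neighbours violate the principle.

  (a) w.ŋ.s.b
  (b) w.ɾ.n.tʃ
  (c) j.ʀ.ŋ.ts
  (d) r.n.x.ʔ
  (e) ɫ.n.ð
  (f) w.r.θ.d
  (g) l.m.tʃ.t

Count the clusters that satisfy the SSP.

(a) w.ŋ.s.b: profile 6-4-3-1 — obeys.
(b) w.ɾ.n.tʃ: profile 6-5-4-2 — obeys.
(c) j.ʀ.ŋ.ts: profile 6-5-4-2 — obeys.
(d) r.n.x.ʔ: profile 5-4-3-1 — obeys.
(e) ɫ.n.ð: profile 5-4-3 — obeys.
(f) w.r.θ.d: profile 6-5-3-1 — obeys.
(g) l.m.tʃ.t: profile 5-4-2-1 — obeys.

7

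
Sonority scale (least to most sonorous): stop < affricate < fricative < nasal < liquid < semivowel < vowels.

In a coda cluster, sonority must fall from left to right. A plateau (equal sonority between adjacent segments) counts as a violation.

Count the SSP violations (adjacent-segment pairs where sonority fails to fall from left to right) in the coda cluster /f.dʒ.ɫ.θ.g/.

1

/f/: fricative = 3.
/dʒ/: affricate = 2.
/ɫ/: liquid = 5.
/θ/: fricative = 3.
/g/: stop = 1.
/f/→/dʒ/: 3→2 (falls) — ok.
/dʒ/→/ɫ/: 2→5 (does not fall) — violation.
/ɫ/→/θ/: 5→3 (falls) — ok.
/θ/→/g/: 3→1 (falls) — ok.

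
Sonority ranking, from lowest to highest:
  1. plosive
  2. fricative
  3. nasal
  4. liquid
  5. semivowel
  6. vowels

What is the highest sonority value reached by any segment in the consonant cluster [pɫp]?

/p/ — plosive, sonority 1.
/ɫ/ — liquid, sonority 4.
/p/ — plosive, sonority 1.
The maximum is 4.

4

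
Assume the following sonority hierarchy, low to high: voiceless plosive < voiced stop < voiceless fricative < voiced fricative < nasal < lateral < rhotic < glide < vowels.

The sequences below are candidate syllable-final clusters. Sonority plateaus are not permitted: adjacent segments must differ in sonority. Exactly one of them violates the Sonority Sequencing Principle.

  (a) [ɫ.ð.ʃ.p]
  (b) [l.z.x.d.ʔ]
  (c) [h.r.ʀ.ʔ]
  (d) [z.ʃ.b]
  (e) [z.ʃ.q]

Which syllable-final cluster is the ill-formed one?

(a) 6-4-3-1 → obeys
(b) 6-4-3-2-1 → obeys
(c) 3-7-7-1 → violates
(d) 4-3-2 → obeys
(e) 4-3-1 → obeys

c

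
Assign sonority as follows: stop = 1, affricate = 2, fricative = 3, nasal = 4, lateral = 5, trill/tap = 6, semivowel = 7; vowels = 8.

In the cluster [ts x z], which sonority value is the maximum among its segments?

/ts/ is an affricate (sonority 2).
/x/ is a fricative (sonority 3).
/z/ is a fricative (sonority 3).
The maximum is 3.

3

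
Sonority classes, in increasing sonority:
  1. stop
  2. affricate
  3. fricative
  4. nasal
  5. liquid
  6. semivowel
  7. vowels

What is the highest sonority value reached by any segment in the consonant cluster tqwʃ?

6

/t/ is a stop (sonority 1).
/q/ is a stop (sonority 1).
/w/ is a semivowel (sonority 6).
/ʃ/ is a fricative (sonority 3).
The maximum is 6.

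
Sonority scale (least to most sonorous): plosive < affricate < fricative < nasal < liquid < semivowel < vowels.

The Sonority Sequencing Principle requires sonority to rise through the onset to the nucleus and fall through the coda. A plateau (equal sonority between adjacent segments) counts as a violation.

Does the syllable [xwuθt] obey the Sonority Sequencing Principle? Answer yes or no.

Onset: /x/ is a fricative (sonority 3), /w/ is a semivowel (sonority 6); then the nucleus /u/ (sonority 7).
Onset profile 3-6-7 — rises to the nucleus.
Coda: /θ/ is a fricative (sonority 3), /t/ is a plosive (sonority 1).
Coda profile 7-3-1 — falls from the nucleus.

yes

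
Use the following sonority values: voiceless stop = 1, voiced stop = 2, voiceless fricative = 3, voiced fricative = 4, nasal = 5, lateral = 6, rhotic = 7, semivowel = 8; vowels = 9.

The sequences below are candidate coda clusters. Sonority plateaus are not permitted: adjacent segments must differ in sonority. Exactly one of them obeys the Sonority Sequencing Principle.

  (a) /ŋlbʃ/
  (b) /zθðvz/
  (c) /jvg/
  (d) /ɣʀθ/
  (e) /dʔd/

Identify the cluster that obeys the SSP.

c

(a) 5-6-2-3 → violates
(b) 4-3-4-4-4 → violates
(c) 8-4-2 → obeys
(d) 4-7-3 → violates
(e) 2-1-2 → violates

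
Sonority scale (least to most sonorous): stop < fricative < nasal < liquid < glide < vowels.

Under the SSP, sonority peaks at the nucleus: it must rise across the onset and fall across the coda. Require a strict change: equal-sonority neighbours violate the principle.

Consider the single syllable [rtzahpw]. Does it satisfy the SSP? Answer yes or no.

no

Onset: /r/ is a liquid (sonority 4), /t/ is a stop (sonority 1), /z/ is a fricative (sonority 2); then the nucleus /a/ (sonority 6).
Onset profile 4-1-2-6 — does not strictly rise throughout.
Coda: /h/ is a fricative (sonority 2), /p/ is a stop (sonority 1), /w/ is a glide (sonority 5).
Coda profile 6-2-1-5 — does not strictly fall throughout.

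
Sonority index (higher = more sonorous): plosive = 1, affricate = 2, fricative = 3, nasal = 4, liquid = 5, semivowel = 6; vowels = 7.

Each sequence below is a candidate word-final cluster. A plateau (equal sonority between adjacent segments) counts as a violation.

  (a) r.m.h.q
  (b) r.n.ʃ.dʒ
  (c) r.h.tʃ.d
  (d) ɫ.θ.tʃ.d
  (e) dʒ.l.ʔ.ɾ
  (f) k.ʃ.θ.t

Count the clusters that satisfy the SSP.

4

(a) r.m.h.q: profile 5-4-3-1 — obeys.
(b) r.n.ʃ.dʒ: profile 5-4-3-2 — obeys.
(c) r.h.tʃ.d: profile 5-3-2-1 — obeys.
(d) ɫ.θ.tʃ.d: profile 5-3-2-1 — obeys.
(e) dʒ.l.ʔ.ɾ: profile 2-5-1-5 — violates.
(f) k.ʃ.θ.t: profile 1-3-3-1 — violates.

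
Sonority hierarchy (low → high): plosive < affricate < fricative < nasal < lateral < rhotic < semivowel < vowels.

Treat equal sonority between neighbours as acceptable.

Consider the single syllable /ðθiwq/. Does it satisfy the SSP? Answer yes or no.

Onset: /ð/ is a fricative (sonority 3), /θ/ is a fricative (sonority 3); then the nucleus /i/ (sonority 8).
Onset profile 3-3-8 — rises to the nucleus.
Coda: /w/ is a semivowel (sonority 7), /q/ is a plosive (sonority 1).
Coda profile 8-7-1 — falls from the nucleus.

yes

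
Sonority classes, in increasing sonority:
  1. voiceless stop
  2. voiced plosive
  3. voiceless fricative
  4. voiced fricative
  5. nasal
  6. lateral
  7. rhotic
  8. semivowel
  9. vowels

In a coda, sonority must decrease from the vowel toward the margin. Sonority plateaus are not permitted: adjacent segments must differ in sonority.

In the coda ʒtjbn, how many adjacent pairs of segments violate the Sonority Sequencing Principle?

/ʒ/ is a voiced fricative (sonority 4).
/t/ is a voiceless stop (sonority 1).
/j/ is a semivowel (sonority 8).
/b/ is a voiced plosive (sonority 2).
/n/ is a nasal (sonority 5).
/ʒ/→/t/: 4→1 (falls) — ok.
/t/→/j/: 1→8 (does not fall) — violation.
/j/→/b/: 8→2 (falls) — ok.
/b/→/n/: 2→5 (does not fall) — violation.

2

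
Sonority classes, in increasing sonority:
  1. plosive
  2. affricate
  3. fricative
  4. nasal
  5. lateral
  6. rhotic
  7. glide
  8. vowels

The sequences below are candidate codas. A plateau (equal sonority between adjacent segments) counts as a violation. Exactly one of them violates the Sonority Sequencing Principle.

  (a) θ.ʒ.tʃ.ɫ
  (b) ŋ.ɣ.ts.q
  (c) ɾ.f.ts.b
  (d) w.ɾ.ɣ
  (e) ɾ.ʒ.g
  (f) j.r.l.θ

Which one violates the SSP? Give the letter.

(a) 3-3-2-5 → violates
(b) 4-3-2-1 → obeys
(c) 6-3-2-1 → obeys
(d) 7-6-3 → obeys
(e) 6-3-1 → obeys
(f) 7-6-5-3 → obeys

a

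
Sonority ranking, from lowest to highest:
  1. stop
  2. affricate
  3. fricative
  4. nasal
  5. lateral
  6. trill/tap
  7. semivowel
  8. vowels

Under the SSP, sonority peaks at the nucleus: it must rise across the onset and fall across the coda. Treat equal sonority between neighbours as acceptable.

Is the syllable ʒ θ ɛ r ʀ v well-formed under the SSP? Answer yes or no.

yes

Onset: /ʒ/ is a fricative (sonority 3), /θ/ is a fricative (sonority 3); then the nucleus /ɛ/ (sonority 8).
Onset profile 3-3-8 — rises to the nucleus.
Coda: /r/ is a trill/tap (sonority 6), /ʀ/ is a trill/tap (sonority 6), /v/ is a fricative (sonority 3).
Coda profile 8-6-6-3 — falls from the nucleus.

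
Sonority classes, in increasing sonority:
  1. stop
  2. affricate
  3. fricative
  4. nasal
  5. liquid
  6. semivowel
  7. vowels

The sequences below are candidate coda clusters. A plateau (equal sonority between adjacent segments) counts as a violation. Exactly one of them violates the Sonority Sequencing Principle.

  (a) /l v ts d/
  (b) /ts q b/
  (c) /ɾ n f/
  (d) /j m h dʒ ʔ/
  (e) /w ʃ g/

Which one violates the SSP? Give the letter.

(a) 5-3-2-1 → obeys
(b) 2-1-1 → violates
(c) 5-4-3 → obeys
(d) 6-4-3-2-1 → obeys
(e) 6-3-1 → obeys

b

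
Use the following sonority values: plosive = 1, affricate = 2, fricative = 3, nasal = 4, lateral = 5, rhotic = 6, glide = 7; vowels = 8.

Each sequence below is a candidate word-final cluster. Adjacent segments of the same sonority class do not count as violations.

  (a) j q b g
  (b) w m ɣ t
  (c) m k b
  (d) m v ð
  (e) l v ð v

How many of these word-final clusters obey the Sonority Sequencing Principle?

5

(a) j q b g: profile 7-1-1-1 — obeys.
(b) w m ɣ t: profile 7-4-3-1 — obeys.
(c) m k b: profile 4-1-1 — obeys.
(d) m v ð: profile 4-3-3 — obeys.
(e) l v ð v: profile 5-3-3-3 — obeys.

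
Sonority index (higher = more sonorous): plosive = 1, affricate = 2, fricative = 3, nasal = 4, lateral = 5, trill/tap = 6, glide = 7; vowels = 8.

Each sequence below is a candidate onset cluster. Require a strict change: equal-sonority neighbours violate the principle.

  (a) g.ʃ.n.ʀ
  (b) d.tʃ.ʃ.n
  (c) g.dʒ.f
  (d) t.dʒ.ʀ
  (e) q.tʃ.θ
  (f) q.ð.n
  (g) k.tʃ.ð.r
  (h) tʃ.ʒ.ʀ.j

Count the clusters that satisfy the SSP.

(a) 1-3-4-6 → obeys
(b) 1-2-3-4 → obeys
(c) 1-2-3 → obeys
(d) 1-2-6 → obeys
(e) 1-2-3 → obeys
(f) 1-3-4 → obeys
(g) 1-2-3-6 → obeys
(h) 2-3-6-7 → obeys

8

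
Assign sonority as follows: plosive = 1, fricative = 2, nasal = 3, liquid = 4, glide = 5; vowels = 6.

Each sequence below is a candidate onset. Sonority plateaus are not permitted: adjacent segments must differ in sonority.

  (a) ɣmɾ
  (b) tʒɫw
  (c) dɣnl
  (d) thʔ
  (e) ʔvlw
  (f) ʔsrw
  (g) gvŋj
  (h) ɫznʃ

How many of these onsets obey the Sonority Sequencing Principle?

(a) 2-3-4 → obeys
(b) 1-2-4-5 → obeys
(c) 1-2-3-4 → obeys
(d) 1-2-1 → violates
(e) 1-2-4-5 → obeys
(f) 1-2-4-5 → obeys
(g) 1-2-3-5 → obeys
(h) 4-2-3-2 → violates

6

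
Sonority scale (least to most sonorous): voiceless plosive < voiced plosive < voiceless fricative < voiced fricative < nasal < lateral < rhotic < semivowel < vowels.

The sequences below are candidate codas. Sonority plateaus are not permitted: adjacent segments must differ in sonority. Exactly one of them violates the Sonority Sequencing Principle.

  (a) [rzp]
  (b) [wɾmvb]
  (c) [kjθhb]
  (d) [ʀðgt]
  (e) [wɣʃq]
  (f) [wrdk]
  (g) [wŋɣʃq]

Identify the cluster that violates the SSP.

(a) 7-4-1 → obeys
(b) 8-7-5-4-2 → obeys
(c) 1-8-3-3-2 → violates
(d) 7-4-2-1 → obeys
(e) 8-4-3-1 → obeys
(f) 8-7-2-1 → obeys
(g) 8-5-4-3-1 → obeys

c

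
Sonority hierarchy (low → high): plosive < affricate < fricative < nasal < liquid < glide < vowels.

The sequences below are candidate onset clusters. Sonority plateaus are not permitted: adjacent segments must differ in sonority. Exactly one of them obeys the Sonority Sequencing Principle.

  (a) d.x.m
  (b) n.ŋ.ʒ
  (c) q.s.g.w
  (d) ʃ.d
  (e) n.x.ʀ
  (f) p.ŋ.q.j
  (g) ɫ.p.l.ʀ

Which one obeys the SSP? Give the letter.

a

(a) sonority 1-3-4: well-formed.
(b) sonority 4-4-3: ill-formed.
(c) sonority 1-3-1-6: ill-formed.
(d) sonority 3-1: ill-formed.
(e) sonority 4-3-5: ill-formed.
(f) sonority 1-4-1-6: ill-formed.
(g) sonority 5-1-5-5: ill-formed.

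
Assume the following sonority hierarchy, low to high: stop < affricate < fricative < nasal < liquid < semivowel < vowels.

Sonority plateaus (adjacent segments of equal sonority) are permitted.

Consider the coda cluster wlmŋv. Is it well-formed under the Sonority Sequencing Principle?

yes

/w/ is a semivowel (sonority 6).
/l/ is a liquid (sonority 5).
/m/ is a nasal (sonority 4).
/ŋ/ is a nasal (sonority 4).
/v/ is a fricative (sonority 3).
The profile 6-5-4-4-3 is non-increasing (plateaus allowed), so the coda cluster satisfies the SSP.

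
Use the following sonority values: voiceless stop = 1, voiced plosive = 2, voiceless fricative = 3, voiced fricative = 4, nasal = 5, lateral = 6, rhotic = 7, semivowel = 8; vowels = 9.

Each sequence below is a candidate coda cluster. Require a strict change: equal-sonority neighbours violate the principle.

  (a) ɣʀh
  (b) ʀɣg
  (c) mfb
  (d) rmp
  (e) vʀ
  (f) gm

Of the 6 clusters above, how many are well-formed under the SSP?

(a) ɣʀh: profile 4-7-3 — violates.
(b) ʀɣg: profile 7-4-2 — obeys.
(c) mfb: profile 5-3-2 — obeys.
(d) rmp: profile 7-5-1 — obeys.
(e) vʀ: profile 4-7 — violates.
(f) gm: profile 2-5 — violates.

3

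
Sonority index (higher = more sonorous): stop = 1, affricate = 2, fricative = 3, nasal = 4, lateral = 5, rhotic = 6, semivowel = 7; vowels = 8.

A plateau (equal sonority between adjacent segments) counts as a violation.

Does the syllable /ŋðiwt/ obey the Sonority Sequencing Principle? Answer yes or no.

Onset: /ŋ/ is a nasal (sonority 4), /ð/ is a fricative (sonority 3); then the nucleus /i/ (sonority 8).
Onset profile 4-3-8 — does not strictly rise throughout.
Coda: /w/ is a semivowel (sonority 7), /t/ is a stop (sonority 1).
Coda profile 8-7-1 — falls from the nucleus.

no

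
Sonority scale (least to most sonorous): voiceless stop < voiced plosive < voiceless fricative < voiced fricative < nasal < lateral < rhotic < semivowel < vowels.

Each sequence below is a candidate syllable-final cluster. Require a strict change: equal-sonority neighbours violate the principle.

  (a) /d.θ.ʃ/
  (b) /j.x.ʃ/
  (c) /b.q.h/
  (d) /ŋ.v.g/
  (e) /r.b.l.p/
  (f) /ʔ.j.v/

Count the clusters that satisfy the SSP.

1

(a) sonority 2-3-3: ill-formed.
(b) sonority 8-3-3: ill-formed.
(c) sonority 2-1-3: ill-formed.
(d) sonority 5-4-2: well-formed.
(e) sonority 7-2-6-1: ill-formed.
(f) sonority 1-8-4: ill-formed.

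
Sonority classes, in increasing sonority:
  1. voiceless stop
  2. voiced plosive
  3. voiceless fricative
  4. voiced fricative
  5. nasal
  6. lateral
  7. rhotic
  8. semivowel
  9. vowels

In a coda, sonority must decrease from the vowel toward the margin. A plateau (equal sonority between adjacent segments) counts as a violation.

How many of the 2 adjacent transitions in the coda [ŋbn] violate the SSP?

1

/ŋ/ — nasal, sonority 5.
/b/ — voiced plosive, sonority 2.
/n/ — nasal, sonority 5.
/ŋ/→/b/: 5→2 (falls) — ok.
/b/→/n/: 2→5 (does not fall) — violation.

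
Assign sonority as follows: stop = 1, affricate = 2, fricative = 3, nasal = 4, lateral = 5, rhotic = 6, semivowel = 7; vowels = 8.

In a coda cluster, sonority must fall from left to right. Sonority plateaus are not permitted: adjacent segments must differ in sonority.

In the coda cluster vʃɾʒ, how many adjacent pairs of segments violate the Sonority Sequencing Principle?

/v/ — fricative, sonority 3.
/ʃ/ — fricative, sonority 3.
/ɾ/ — rhotic, sonority 6.
/ʒ/ — fricative, sonority 3.
/v/→/ʃ/: 3→3 (plateau) — violation.
/ʃ/→/ɾ/: 3→6 (does not fall) — violation.
/ɾ/→/ʒ/: 6→3 (falls) — ok.

2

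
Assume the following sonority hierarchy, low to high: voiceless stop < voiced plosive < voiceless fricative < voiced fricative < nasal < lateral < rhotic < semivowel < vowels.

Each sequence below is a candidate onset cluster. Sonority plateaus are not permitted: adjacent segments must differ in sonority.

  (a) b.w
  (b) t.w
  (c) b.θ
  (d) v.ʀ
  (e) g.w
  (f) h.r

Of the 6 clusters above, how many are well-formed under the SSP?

(a) sonority 2-8: well-formed.
(b) sonority 1-8: well-formed.
(c) sonority 2-3: well-formed.
(d) sonority 4-7: well-formed.
(e) sonority 2-8: well-formed.
(f) sonority 3-7: well-formed.

6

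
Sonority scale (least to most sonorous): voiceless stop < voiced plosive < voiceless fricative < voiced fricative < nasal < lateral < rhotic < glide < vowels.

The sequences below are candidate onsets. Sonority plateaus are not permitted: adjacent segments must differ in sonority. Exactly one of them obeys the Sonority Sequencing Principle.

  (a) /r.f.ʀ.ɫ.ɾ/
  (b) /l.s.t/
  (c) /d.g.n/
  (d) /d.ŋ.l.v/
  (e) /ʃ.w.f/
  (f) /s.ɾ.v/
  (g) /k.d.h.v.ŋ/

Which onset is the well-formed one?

(a) /r.f.ʀ.ɫ.ɾ/: profile 7-3-7-6-7 — violates.
(b) /l.s.t/: profile 6-3-1 — violates.
(c) /d.g.n/: profile 2-2-5 — violates.
(d) /d.ŋ.l.v/: profile 2-5-6-4 — violates.
(e) /ʃ.w.f/: profile 3-8-3 — violates.
(f) /s.ɾ.v/: profile 3-7-4 — violates.
(g) /k.d.h.v.ŋ/: profile 1-2-3-4-5 — obeys.

g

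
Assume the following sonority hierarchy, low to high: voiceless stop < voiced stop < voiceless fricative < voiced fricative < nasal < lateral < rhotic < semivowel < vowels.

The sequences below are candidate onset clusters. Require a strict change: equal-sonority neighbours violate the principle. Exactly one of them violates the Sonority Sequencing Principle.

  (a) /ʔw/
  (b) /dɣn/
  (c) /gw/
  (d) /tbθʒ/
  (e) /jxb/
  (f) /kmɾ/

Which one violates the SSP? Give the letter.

e

(a) sonority 1-8: well-formed.
(b) sonority 2-4-5: well-formed.
(c) sonority 2-8: well-formed.
(d) sonority 1-2-3-4: well-formed.
(e) sonority 8-3-2: ill-formed.
(f) sonority 1-5-7: well-formed.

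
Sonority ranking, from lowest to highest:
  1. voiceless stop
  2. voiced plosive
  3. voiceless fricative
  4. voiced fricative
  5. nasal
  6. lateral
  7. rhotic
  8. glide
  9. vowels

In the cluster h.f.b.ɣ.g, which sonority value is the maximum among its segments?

/h/ is a voiceless fricative (sonority 3).
/f/ is a voiceless fricative (sonority 3).
/b/ is a voiced plosive (sonority 2).
/ɣ/ is a voiced fricative (sonority 4).
/g/ is a voiced plosive (sonority 2).
The maximum is 4.

4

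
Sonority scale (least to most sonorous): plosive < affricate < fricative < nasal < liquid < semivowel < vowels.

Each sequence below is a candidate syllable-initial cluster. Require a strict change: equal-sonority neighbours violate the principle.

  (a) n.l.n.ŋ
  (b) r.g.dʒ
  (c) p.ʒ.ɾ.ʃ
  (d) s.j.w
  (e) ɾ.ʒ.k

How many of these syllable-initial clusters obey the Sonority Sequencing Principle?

0

(a) sonority 4-5-4-4: ill-formed.
(b) sonority 5-1-2: ill-formed.
(c) sonority 1-3-5-3: ill-formed.
(d) sonority 3-6-6: ill-formed.
(e) sonority 5-3-1: ill-formed.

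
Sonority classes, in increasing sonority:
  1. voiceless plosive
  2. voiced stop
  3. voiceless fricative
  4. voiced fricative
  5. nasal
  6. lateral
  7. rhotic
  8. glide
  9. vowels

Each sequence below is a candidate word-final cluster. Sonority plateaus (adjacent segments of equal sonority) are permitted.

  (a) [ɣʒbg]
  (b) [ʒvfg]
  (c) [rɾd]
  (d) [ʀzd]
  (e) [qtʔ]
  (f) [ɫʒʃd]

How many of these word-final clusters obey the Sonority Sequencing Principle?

6

(a) sonority 4-4-2-2: well-formed.
(b) sonority 4-4-3-2: well-formed.
(c) sonority 7-7-2: well-formed.
(d) sonority 7-4-2: well-formed.
(e) sonority 1-1-1: well-formed.
(f) sonority 6-4-3-2: well-formed.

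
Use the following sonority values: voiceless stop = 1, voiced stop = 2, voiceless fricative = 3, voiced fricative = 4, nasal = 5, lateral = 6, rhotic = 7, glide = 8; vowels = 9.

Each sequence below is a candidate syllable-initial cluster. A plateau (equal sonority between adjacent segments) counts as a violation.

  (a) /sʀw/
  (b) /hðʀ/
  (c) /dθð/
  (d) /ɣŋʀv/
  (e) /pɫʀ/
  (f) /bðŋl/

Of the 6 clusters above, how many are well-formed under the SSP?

(a) 3-7-8 → obeys
(b) 3-4-7 → obeys
(c) 2-3-4 → obeys
(d) 4-5-7-4 → violates
(e) 1-6-7 → obeys
(f) 2-4-5-6 → obeys

5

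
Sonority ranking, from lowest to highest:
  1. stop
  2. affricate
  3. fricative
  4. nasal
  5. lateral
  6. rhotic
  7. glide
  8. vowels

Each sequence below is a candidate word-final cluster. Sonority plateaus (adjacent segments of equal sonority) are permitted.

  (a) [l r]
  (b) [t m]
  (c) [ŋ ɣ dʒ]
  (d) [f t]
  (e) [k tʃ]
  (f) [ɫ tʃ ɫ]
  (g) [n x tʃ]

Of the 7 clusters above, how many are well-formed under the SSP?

3

(a) 5-6 → violates
(b) 1-4 → violates
(c) 4-3-2 → obeys
(d) 3-1 → obeys
(e) 1-2 → violates
(f) 5-2-5 → violates
(g) 4-3-2 → obeys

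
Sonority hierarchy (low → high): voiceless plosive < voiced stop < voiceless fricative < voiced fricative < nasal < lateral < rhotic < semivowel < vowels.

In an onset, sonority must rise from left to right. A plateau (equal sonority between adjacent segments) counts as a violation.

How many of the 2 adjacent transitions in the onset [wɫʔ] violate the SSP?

2

/w/: semivowel = 8.
/ɫ/: lateral = 6.
/ʔ/: voiceless plosive = 1.
/w/→/ɫ/: 8→6 (does not rise) — violation.
/ɫ/→/ʔ/: 6→1 (does not rise) — violation.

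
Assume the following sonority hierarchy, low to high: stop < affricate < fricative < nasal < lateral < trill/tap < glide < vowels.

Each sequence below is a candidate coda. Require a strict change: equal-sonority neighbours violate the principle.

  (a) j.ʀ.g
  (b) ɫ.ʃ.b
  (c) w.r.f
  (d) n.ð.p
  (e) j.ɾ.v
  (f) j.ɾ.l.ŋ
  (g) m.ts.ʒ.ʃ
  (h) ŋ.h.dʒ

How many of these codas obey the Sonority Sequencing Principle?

(a) sonority 7-6-1: well-formed.
(b) sonority 5-3-1: well-formed.
(c) sonority 7-6-3: well-formed.
(d) sonority 4-3-1: well-formed.
(e) sonority 7-6-3: well-formed.
(f) sonority 7-6-5-4: well-formed.
(g) sonority 4-2-3-3: ill-formed.
(h) sonority 4-3-2: well-formed.

7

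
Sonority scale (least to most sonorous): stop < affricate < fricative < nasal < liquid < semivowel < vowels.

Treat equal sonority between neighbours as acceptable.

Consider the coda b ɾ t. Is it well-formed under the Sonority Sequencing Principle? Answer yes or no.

no

/b/ is a stop (sonority 1).
/ɾ/ is a liquid (sonority 5).
/t/ is a stop (sonority 1).
The profile is 1-5-1. Between /b/ (1) and /ɾ/ (5) sonority does not fall, so the cluster violates the SSP.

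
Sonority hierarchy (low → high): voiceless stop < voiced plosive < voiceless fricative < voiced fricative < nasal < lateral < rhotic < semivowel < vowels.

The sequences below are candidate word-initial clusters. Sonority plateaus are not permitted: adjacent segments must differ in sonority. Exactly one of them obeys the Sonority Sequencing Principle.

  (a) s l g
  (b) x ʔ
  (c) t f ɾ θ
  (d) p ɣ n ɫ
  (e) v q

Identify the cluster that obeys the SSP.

d

(a) sonority 3-6-2: ill-formed.
(b) sonority 3-1: ill-formed.
(c) sonority 1-3-7-3: ill-formed.
(d) sonority 1-4-5-6: well-formed.
(e) sonority 4-1: ill-formed.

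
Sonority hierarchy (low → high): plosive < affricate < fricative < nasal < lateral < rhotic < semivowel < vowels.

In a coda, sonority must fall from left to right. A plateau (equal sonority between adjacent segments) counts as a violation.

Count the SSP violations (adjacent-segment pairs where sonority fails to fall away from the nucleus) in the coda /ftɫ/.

/f/: fricative = 3.
/t/: plosive = 1.
/ɫ/: lateral = 5.
/f/→/t/: 3→1 (falls) — ok.
/t/→/ɫ/: 1→5 (does not fall) — violation.

1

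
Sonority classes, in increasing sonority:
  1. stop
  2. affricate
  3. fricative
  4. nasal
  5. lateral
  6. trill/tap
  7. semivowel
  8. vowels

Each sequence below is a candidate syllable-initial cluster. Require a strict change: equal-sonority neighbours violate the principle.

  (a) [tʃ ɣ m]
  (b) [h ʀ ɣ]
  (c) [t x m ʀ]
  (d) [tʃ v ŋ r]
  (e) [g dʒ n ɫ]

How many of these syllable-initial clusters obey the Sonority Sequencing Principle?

4

(a) 2-3-4 → obeys
(b) 3-6-3 → violates
(c) 1-3-4-6 → obeys
(d) 2-3-4-6 → obeys
(e) 1-2-4-5 → obeys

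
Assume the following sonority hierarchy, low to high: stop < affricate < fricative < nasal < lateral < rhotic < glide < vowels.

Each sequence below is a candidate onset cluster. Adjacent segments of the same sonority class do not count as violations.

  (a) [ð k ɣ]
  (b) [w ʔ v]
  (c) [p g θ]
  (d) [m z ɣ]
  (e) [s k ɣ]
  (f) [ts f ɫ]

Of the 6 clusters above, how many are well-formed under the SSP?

(a) [ð k ɣ]: profile 3-1-3 — violates.
(b) [w ʔ v]: profile 7-1-3 — violates.
(c) [p g θ]: profile 1-1-3 — obeys.
(d) [m z ɣ]: profile 4-3-3 — violates.
(e) [s k ɣ]: profile 3-1-3 — violates.
(f) [ts f ɫ]: profile 2-3-5 — obeys.

2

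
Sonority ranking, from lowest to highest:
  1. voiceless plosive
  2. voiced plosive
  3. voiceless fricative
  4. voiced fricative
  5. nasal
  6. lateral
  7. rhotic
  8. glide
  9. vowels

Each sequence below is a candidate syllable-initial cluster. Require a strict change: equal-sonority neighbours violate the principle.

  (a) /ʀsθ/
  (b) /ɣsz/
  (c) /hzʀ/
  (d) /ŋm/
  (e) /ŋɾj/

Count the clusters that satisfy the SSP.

(a) 7-3-3 → violates
(b) 4-3-4 → violates
(c) 3-4-7 → obeys
(d) 5-5 → violates
(e) 5-7-8 → obeys

2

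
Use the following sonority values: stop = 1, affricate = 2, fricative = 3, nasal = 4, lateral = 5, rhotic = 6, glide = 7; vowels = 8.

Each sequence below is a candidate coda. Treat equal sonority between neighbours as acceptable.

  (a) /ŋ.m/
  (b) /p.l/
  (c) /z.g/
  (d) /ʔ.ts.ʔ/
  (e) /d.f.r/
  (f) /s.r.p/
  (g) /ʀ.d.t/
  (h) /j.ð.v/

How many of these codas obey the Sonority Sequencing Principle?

(a) /ŋ.m/: profile 4-4 — obeys.
(b) /p.l/: profile 1-5 — violates.
(c) /z.g/: profile 3-1 — obeys.
(d) /ʔ.ts.ʔ/: profile 1-2-1 — violates.
(e) /d.f.r/: profile 1-3-6 — violates.
(f) /s.r.p/: profile 3-6-1 — violates.
(g) /ʀ.d.t/: profile 6-1-1 — obeys.
(h) /j.ð.v/: profile 7-3-3 — obeys.

4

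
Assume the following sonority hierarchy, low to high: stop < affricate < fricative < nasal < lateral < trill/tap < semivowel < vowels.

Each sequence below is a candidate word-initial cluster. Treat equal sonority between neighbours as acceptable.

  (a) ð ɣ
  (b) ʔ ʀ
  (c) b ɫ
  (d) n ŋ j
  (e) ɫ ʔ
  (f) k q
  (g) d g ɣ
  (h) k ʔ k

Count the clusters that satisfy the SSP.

7

(a) ð ɣ: profile 3-3 — obeys.
(b) ʔ ʀ: profile 1-6 — obeys.
(c) b ɫ: profile 1-5 — obeys.
(d) n ŋ j: profile 4-4-7 — obeys.
(e) ɫ ʔ: profile 5-1 — violates.
(f) k q: profile 1-1 — obeys.
(g) d g ɣ: profile 1-1-3 — obeys.
(h) k ʔ k: profile 1-1-1 — obeys.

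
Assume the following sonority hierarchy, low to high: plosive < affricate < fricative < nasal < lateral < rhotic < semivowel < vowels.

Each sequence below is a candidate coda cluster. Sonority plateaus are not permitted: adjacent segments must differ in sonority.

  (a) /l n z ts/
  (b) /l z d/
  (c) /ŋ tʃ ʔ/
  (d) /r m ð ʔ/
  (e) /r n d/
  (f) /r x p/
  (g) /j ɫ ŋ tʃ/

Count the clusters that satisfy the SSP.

7

(a) /l n z ts/: profile 5-4-3-2 — obeys.
(b) /l z d/: profile 5-3-1 — obeys.
(c) /ŋ tʃ ʔ/: profile 4-2-1 — obeys.
(d) /r m ð ʔ/: profile 6-4-3-1 — obeys.
(e) /r n d/: profile 6-4-1 — obeys.
(f) /r x p/: profile 6-3-1 — obeys.
(g) /j ɫ ŋ tʃ/: profile 7-5-4-2 — obeys.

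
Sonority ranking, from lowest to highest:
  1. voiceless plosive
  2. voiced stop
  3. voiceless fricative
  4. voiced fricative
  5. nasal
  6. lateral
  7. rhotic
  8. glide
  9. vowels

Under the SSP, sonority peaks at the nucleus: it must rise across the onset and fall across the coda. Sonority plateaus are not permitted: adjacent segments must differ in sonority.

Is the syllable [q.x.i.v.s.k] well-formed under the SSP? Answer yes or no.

Onset: /q/ is a voiceless plosive (sonority 1), /x/ is a voiceless fricative (sonority 3); then the nucleus /i/ (sonority 9).
Onset profile 1-3-9 — rises to the nucleus.
Coda: /v/ is a voiced fricative (sonority 4), /s/ is a voiceless fricative (sonority 3), /k/ is a voiceless plosive (sonority 1).
Coda profile 9-4-3-1 — falls from the nucleus.

yes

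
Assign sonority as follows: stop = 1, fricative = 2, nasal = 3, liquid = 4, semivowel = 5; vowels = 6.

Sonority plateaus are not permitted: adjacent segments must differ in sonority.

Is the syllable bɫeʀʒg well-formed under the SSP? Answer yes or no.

Onset: /b/ is a stop (sonority 1), /ɫ/ is a liquid (sonority 4); then the nucleus /e/ (sonority 6).
Onset profile 1-4-6 — rises to the nucleus.
Coda: /ʀ/ is a liquid (sonority 4), /ʒ/ is a fricative (sonority 2), /g/ is a stop (sonority 1).
Coda profile 6-4-2-1 — falls from the nucleus.

yes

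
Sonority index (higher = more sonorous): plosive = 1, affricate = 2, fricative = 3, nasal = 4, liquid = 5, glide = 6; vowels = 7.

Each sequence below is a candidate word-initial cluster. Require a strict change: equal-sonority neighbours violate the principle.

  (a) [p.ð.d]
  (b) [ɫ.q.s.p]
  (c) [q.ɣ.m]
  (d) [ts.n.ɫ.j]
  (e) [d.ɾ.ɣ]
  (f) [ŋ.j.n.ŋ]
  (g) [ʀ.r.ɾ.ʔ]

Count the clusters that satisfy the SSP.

2

(a) 1-3-1 → violates
(b) 5-1-3-1 → violates
(c) 1-3-4 → obeys
(d) 2-4-5-6 → obeys
(e) 1-5-3 → violates
(f) 4-6-4-4 → violates
(g) 5-5-5-1 → violates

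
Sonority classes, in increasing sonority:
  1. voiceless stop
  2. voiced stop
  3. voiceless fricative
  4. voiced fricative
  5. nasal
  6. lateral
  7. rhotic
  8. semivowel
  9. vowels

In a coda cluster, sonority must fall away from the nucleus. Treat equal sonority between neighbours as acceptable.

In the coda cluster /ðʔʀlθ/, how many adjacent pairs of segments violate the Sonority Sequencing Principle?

1

/ð/ is a voiced fricative (sonority 4).
/ʔ/ is a voiceless stop (sonority 1).
/ʀ/ is a rhotic (sonority 7).
/l/ is a lateral (sonority 6).
/θ/ is a voiceless fricative (sonority 3).
/ð/→/ʔ/: 4→1 (falls) — ok.
/ʔ/→/ʀ/: 1→7 (does not fall) — violation.
/ʀ/→/l/: 7→6 (falls) — ok.
/l/→/θ/: 6→3 (falls) — ok.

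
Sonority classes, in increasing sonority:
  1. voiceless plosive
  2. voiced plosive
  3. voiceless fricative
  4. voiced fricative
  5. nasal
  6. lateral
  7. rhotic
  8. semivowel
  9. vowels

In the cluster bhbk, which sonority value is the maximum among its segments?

/b/: voiced plosive = 2.
/h/: voiceless fricative = 3.
/b/: voiced plosive = 2.
/k/: voiceless plosive = 1.
The maximum is 3.

3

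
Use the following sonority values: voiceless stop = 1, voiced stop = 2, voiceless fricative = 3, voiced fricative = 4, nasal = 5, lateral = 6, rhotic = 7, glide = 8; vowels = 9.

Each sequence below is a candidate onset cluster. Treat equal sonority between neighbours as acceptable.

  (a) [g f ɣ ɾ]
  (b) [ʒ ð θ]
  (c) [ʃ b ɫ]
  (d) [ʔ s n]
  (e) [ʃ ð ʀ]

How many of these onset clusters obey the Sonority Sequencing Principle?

3

(a) sonority 2-3-4-7: well-formed.
(b) sonority 4-4-3: ill-formed.
(c) sonority 3-2-6: ill-formed.
(d) sonority 1-3-5: well-formed.
(e) sonority 3-4-7: well-formed.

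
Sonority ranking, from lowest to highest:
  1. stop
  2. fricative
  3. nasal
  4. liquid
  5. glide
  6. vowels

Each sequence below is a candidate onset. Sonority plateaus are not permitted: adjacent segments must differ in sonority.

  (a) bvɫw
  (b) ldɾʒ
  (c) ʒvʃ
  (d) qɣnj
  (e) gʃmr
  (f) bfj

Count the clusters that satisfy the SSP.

(a) bvɫw: profile 1-2-4-5 — obeys.
(b) ldɾʒ: profile 4-1-4-2 — violates.
(c) ʒvʃ: profile 2-2-2 — violates.
(d) qɣnj: profile 1-2-3-5 — obeys.
(e) gʃmr: profile 1-2-3-4 — obeys.
(f) bfj: profile 1-2-5 — obeys.

4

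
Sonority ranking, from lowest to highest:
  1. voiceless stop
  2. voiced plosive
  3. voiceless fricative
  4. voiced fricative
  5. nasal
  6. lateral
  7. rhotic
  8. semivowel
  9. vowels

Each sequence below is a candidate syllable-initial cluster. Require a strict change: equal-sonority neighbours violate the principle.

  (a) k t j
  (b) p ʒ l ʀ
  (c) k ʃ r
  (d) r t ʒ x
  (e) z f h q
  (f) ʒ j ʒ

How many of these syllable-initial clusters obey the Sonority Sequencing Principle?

2

(a) sonority 1-1-8: ill-formed.
(b) sonority 1-4-6-7: well-formed.
(c) sonority 1-3-7: well-formed.
(d) sonority 7-1-4-3: ill-formed.
(e) sonority 4-3-3-1: ill-formed.
(f) sonority 4-8-4: ill-formed.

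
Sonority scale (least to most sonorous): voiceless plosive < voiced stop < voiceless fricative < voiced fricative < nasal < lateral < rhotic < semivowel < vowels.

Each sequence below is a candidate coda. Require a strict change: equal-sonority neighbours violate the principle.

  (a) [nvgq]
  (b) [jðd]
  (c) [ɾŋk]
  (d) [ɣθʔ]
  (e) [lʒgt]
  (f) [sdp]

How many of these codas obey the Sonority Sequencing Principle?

(a) sonority 5-4-2-1: well-formed.
(b) sonority 8-4-2: well-formed.
(c) sonority 7-5-1: well-formed.
(d) sonority 4-3-1: well-formed.
(e) sonority 6-4-2-1: well-formed.
(f) sonority 3-2-1: well-formed.

6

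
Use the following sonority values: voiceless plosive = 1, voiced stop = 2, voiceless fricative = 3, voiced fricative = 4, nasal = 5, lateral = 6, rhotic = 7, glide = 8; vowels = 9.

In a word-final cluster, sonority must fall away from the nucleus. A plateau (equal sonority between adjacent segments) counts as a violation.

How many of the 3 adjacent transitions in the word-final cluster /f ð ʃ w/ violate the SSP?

/f/ — voiceless fricative, sonority 3.
/ð/ — voiced fricative, sonority 4.
/ʃ/ — voiceless fricative, sonority 3.
/w/ — glide, sonority 8.
/f/→/ð/: 3→4 (does not fall) — violation.
/ð/→/ʃ/: 4→3 (falls) — ok.
/ʃ/→/w/: 3→8 (does not fall) — violation.

2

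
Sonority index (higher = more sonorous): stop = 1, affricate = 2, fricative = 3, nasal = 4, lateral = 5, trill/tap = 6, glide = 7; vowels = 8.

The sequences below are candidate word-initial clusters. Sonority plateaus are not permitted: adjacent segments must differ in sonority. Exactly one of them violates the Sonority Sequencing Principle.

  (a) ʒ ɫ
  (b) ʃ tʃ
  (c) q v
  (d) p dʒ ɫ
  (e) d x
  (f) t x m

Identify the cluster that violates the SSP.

(a) sonority 3-5: well-formed.
(b) sonority 3-2: ill-formed.
(c) sonority 1-3: well-formed.
(d) sonority 1-2-5: well-formed.
(e) sonority 1-3: well-formed.
(f) sonority 1-3-4: well-formed.

b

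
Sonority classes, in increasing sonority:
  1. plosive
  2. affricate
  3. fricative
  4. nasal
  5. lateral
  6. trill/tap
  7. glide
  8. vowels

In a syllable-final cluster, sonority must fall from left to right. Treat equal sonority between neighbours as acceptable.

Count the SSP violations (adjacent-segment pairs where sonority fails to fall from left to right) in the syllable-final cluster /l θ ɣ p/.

0

/l/ is a lateral (sonority 5).
/θ/ is a fricative (sonority 3).
/ɣ/ is a fricative (sonority 3).
/p/ is a plosive (sonority 1).
/l/→/θ/: 5→3 (falls) — ok.
/θ/→/ɣ/: 3→3 (plateau, allowed) — ok.
/ɣ/→/p/: 3→1 (falls) — ok.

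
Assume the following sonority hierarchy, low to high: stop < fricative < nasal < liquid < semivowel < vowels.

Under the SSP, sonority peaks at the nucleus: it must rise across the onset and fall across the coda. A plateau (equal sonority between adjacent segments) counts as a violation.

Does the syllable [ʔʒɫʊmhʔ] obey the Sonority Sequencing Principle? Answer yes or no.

yes

Onset: /ʔ/ is a stop (sonority 1), /ʒ/ is a fricative (sonority 2), /ɫ/ is a liquid (sonority 4); then the nucleus /ʊ/ (sonority 6).
Onset profile 1-2-4-6 — rises to the nucleus.
Coda: /m/ is a nasal (sonority 3), /h/ is a fricative (sonority 2), /ʔ/ is a stop (sonority 1).
Coda profile 6-3-2-1 — falls from the nucleus.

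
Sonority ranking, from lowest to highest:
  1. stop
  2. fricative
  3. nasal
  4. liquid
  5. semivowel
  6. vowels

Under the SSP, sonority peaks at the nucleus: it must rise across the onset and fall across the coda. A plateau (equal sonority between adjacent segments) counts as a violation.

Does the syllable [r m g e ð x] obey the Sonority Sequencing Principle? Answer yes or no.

Onset: /r/ is a liquid (sonority 4), /m/ is a nasal (sonority 3), /g/ is a stop (sonority 1); then the nucleus /e/ (sonority 6).
Onset profile 4-3-1-6 — does not strictly rise throughout.
Coda: /ð/ is a fricative (sonority 2), /x/ is a fricative (sonority 2).
Coda profile 6-2-2 — does not strictly fall throughout.

no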